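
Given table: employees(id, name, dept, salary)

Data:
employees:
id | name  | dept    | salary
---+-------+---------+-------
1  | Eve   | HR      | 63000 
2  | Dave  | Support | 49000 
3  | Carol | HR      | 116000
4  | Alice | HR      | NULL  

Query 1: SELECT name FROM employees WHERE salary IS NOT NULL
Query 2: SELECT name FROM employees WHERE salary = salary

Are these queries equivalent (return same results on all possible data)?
Yes, equivalent

Both queries return: [('Carol',), ('Dave',), ('Eve',)]

Reason: IS NOT NULL vs self-equality (both exclude NULLs)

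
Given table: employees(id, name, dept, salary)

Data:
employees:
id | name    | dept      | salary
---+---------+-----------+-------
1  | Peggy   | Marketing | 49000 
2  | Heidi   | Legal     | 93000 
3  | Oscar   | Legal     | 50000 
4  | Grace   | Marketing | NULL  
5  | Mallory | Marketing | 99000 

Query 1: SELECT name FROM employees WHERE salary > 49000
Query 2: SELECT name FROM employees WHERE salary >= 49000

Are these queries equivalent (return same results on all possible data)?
No, not equivalent

Query 1 returns: [('Heidi',), ('Oscar',), ('Mallory',)]
Query 2 returns: [('Peggy',), ('Heidi',), ('Oscar',), ('Mallory',)]

Reason: > vs >= gives different results when salary = 49000 exists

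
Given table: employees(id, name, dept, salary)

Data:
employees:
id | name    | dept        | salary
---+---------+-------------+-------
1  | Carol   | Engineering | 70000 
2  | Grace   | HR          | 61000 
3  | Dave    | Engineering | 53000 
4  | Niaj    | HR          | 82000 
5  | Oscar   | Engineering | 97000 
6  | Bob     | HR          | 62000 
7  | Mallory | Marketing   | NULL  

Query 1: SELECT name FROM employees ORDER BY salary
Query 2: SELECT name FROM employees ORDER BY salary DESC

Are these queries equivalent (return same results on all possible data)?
No, not equivalent

Query 1 returns: [('Mallory',), ('Dave',), ('Grace',), ('Bob',), ('Carol',), ('Niaj',), ('Oscar',)]
Query 2 returns: [('Oscar',), ('Niaj',), ('Carol',), ('Bob',), ('Grace',), ('Dave',), ('Mallory',)]

Reason: ASC vs DESC gives opposite ordering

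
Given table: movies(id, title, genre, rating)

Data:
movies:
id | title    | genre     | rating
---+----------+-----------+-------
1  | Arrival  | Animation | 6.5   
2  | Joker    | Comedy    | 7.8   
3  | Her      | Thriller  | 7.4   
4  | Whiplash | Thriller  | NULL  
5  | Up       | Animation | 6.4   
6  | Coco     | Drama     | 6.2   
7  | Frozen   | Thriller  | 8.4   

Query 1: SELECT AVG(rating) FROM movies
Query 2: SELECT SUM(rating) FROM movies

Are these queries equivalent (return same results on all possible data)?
No, not equivalent

Query 1 returns: [(7.116666666666667,)]
Query 2 returns: [(42.7,)]

Reason: AVG vs SUM give different aggregate values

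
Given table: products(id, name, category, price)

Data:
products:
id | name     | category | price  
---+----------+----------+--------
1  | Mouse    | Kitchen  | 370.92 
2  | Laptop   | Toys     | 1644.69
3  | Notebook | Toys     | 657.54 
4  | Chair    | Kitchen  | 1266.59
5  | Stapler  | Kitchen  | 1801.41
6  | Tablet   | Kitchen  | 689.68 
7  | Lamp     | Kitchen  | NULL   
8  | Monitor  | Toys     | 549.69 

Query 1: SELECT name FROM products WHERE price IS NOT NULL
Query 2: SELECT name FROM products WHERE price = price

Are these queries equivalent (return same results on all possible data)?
Yes, equivalent

Both queries return: [('Chair',), ('Laptop',), ('Monitor',), ('Mouse',), ('Notebook',), ('Stapler',), ('Tablet',)]

Reason: IS NOT NULL vs self-equality (both exclude NULLs)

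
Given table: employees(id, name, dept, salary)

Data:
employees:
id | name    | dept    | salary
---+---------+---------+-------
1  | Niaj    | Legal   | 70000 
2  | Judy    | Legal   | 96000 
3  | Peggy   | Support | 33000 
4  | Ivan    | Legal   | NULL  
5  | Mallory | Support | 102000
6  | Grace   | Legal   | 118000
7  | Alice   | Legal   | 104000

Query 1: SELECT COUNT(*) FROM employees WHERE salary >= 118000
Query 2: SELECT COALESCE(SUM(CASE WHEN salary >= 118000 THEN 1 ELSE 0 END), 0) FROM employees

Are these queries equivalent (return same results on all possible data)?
Yes, equivalent

Both queries return: [(1,)]

Reason: COUNT with WHERE vs conditional SUM (COALESCE handles empty-table NULL)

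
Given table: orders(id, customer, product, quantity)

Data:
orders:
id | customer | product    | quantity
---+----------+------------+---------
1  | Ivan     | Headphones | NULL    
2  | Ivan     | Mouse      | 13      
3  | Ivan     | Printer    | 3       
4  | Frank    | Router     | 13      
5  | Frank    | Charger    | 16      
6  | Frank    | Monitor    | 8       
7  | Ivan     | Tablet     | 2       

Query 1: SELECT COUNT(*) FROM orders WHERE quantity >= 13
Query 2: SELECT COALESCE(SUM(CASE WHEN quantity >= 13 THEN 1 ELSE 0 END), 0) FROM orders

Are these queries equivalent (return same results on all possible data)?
Yes, equivalent

Both queries return: [(3,)]

Reason: COUNT with WHERE vs conditional SUM (COALESCE handles empty-table NULL)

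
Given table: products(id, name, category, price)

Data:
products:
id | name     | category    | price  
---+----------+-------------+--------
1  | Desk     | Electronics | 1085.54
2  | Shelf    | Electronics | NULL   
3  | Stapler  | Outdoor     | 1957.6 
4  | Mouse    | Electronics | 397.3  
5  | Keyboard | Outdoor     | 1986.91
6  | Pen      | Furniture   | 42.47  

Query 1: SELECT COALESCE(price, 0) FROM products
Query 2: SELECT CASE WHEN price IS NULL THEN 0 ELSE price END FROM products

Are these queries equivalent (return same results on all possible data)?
Yes, equivalent

Both queries return: [(0,), (42.47,), (397.3,), (1085.54,), (1957.6,), (1986.91,)]

Reason: COALESCE vs CASE for NULL handling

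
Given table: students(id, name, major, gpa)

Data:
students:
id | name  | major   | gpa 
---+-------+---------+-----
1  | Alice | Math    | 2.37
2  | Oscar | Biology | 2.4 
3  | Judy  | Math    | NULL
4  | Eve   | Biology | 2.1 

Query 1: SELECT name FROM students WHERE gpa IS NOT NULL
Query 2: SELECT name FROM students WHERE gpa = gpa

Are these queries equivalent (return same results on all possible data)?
Yes, equivalent

Both queries return: [('Alice',), ('Eve',), ('Oscar',)]

Reason: IS NOT NULL vs self-equality (both exclude NULLs)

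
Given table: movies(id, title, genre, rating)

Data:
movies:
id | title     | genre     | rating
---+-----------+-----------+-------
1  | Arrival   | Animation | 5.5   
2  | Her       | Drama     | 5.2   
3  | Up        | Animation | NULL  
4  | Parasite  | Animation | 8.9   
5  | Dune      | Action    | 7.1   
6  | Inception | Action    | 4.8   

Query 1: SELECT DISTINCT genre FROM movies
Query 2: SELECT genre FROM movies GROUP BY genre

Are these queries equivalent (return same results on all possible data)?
Yes, equivalent

Both queries return: [('Action',), ('Animation',), ('Drama',)]

Reason: Both get unique genres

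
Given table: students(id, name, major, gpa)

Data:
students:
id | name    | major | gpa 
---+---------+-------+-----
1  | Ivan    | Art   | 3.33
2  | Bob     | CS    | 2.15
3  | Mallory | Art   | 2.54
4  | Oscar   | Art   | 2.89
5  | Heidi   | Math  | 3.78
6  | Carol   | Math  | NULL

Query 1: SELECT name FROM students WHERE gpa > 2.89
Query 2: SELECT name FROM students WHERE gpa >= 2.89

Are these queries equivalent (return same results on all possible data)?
No, not equivalent

Query 1 returns: [('Ivan',), ('Heidi',)]
Query 2 returns: [('Ivan',), ('Oscar',), ('Heidi',)]

Reason: > vs >= gives different results when gpa = 2.89 exists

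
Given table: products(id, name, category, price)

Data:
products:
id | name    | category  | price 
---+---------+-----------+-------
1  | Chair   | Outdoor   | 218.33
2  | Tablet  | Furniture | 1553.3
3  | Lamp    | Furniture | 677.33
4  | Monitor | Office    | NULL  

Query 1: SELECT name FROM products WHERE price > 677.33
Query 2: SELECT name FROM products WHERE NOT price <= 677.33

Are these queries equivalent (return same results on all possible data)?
Yes, equivalent

Both queries return: [('Tablet',)]

Reason: Both filter price > 677.33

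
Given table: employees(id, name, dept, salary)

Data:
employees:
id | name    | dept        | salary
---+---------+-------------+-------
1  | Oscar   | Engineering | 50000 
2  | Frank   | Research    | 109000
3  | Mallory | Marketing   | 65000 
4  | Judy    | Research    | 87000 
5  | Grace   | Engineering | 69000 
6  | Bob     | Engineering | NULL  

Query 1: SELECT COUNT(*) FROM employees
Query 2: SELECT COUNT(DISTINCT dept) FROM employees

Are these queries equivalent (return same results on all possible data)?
No, not equivalent

Query 1 returns: [(6,)]
Query 2 returns: [(3,)]

Reason: COUNT(*) counts rows, COUNT(DISTINCT dept) counts unique depts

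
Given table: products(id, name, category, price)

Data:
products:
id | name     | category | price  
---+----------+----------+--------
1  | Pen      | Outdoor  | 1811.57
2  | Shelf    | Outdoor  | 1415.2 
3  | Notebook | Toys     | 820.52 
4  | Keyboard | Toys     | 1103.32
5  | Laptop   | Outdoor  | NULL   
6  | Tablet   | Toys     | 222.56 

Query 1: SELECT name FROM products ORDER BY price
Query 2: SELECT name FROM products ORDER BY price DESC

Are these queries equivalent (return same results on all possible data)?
No, not equivalent

Query 1 returns: [('Laptop',), ('Tablet',), ('Notebook',), ('Keyboard',), ('Shelf',), ('Pen',)]
Query 2 returns: [('Pen',), ('Shelf',), ('Keyboard',), ('Notebook',), ('Tablet',), ('Laptop',)]

Reason: ASC vs DESC gives opposite ordering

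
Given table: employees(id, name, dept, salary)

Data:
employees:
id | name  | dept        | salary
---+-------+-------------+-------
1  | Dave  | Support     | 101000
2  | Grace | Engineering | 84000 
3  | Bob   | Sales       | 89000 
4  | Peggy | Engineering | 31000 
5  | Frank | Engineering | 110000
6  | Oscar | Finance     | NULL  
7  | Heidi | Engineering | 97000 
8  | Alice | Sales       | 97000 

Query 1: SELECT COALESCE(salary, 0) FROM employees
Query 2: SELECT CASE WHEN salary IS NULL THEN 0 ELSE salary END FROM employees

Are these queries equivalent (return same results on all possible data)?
Yes, equivalent

Both queries return: [(0,), (31000,), (84000,), (89000,), (97000,), (97000,), (101000,), (110000,)]

Reason: COALESCE vs CASE for NULL handling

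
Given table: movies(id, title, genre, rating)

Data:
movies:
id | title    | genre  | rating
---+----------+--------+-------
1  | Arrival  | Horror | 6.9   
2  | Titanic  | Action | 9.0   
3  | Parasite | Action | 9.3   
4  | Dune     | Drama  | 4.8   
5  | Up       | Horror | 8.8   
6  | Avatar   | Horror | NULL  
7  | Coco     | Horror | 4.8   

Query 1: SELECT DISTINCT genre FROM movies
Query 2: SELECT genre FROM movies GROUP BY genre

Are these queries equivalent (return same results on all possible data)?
Yes, equivalent

Both queries return: [('Action',), ('Drama',), ('Horror',)]

Reason: Both get unique genres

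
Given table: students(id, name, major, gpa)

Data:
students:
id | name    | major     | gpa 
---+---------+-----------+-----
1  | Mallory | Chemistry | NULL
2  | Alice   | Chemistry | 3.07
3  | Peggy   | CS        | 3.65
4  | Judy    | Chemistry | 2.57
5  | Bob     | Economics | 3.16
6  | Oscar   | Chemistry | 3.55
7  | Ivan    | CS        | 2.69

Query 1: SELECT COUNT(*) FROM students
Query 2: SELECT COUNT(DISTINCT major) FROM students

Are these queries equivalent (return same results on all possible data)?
No, not equivalent

Query 1 returns: [(7,)]
Query 2 returns: [(3,)]

Reason: COUNT(*) counts rows, COUNT(DISTINCT major) counts unique majors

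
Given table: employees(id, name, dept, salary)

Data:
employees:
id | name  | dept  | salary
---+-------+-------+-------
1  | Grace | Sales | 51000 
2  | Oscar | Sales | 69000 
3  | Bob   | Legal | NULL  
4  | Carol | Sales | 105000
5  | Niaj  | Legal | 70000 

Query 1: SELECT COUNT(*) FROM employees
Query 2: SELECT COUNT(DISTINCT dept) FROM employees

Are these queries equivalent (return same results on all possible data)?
No, not equivalent

Query 1 returns: [(5,)]
Query 2 returns: [(2,)]

Reason: COUNT(*) counts rows, COUNT(DISTINCT dept) counts unique depts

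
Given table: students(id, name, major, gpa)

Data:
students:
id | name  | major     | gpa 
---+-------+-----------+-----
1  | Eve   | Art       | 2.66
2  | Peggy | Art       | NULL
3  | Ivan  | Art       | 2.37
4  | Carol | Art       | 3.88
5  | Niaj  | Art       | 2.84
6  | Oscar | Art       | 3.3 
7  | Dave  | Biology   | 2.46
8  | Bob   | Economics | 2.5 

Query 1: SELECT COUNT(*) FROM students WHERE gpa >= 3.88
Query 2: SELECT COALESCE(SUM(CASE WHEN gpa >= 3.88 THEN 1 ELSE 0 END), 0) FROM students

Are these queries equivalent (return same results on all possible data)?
Yes, equivalent

Both queries return: [(1,)]

Reason: COUNT with WHERE vs conditional SUM (COALESCE handles empty-table NULL)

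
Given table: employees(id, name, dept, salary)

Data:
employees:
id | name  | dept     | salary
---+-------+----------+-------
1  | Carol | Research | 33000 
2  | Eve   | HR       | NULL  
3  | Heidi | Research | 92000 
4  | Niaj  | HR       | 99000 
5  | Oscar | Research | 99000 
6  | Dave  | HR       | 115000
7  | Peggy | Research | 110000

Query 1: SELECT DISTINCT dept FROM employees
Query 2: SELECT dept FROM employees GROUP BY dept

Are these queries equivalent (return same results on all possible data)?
Yes, equivalent

Both queries return: [('HR',), ('Research',)]

Reason: Both get unique depts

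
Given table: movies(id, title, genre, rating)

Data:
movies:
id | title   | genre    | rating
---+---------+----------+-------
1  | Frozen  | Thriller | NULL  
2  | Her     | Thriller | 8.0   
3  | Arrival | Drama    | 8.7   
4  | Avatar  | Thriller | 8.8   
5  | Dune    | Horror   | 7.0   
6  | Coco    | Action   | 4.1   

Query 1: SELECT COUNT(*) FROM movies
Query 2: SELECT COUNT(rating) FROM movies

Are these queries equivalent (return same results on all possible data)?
No, not equivalent

Query 1 returns: [(6,)]
Query 2 returns: [(5,)]

Reason: COUNT(*) includes NULLs, COUNT(column) excludes them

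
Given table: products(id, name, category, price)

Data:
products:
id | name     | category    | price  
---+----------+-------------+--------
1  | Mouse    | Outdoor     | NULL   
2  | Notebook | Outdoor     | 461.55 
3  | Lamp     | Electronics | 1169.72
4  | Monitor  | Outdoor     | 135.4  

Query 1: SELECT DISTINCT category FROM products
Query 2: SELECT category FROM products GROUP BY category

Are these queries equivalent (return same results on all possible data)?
Yes, equivalent

Both queries return: [('Electronics',), ('Outdoor',)]

Reason: Both get unique categorys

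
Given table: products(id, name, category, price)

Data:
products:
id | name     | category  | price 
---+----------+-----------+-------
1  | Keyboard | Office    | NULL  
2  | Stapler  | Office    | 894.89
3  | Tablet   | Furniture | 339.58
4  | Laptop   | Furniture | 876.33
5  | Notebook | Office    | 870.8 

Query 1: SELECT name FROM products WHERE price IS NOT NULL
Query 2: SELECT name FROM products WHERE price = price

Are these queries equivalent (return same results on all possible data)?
Yes, equivalent

Both queries return: [('Laptop',), ('Notebook',), ('Stapler',), ('Tablet',)]

Reason: IS NOT NULL vs self-equality (both exclude NULLs)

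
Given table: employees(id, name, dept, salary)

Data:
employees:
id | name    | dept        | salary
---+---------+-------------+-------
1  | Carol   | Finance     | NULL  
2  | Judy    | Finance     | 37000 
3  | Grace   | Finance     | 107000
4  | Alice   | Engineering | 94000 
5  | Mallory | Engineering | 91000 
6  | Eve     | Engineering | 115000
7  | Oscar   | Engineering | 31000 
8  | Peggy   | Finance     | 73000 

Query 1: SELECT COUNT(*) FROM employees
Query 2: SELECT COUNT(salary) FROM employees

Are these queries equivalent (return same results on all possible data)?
No, not equivalent

Query 1 returns: [(8,)]
Query 2 returns: [(7,)]

Reason: COUNT(*) includes NULLs, COUNT(column) excludes them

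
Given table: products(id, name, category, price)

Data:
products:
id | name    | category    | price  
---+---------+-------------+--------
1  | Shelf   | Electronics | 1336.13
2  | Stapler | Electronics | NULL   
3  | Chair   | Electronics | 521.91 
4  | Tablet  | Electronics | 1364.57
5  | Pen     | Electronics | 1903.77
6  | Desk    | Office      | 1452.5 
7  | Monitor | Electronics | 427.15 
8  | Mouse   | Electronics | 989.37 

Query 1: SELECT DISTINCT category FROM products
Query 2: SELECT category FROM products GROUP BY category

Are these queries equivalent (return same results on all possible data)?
Yes, equivalent

Both queries return: [('Electronics',), ('Office',)]

Reason: Both get unique categorys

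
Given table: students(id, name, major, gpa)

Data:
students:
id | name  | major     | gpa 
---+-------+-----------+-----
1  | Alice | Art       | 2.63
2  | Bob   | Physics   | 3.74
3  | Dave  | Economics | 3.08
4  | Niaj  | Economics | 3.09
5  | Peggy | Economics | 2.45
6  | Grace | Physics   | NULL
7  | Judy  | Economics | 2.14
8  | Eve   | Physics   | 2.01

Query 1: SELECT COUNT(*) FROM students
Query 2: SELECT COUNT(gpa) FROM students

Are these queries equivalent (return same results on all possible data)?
No, not equivalent

Query 1 returns: [(8,)]
Query 2 returns: [(7,)]

Reason: COUNT(*) includes NULLs, COUNT(column) excludes them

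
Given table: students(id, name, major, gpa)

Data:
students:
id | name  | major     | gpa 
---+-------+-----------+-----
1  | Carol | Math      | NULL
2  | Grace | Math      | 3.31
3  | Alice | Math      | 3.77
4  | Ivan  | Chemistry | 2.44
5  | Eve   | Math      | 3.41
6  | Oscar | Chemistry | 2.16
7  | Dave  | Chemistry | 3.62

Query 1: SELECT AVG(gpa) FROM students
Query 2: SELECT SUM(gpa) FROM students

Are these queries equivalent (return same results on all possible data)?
No, not equivalent

Query 1 returns: [(3.1183333333333336,)]
Query 2 returns: [(18.71,)]

Reason: AVG vs SUM give different aggregate values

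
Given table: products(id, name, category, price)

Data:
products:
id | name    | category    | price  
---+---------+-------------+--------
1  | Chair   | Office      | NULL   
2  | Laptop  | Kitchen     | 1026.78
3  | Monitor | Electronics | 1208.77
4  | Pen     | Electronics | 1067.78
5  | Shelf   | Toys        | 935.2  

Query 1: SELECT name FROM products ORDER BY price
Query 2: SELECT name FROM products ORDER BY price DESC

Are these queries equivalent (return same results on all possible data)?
No, not equivalent

Query 1 returns: [('Chair',), ('Shelf',), ('Laptop',), ('Pen',), ('Monitor',)]
Query 2 returns: [('Monitor',), ('Pen',), ('Laptop',), ('Shelf',), ('Chair',)]

Reason: ASC vs DESC gives opposite ordering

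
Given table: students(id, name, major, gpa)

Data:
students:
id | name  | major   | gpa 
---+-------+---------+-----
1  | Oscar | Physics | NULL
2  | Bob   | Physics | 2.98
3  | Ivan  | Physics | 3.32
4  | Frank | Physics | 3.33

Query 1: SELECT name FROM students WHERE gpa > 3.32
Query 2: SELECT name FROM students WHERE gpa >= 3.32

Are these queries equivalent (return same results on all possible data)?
No, not equivalent

Query 1 returns: [('Frank',)]
Query 2 returns: [('Ivan',), ('Frank',)]

Reason: > vs >= gives different results when gpa = 3.32 exists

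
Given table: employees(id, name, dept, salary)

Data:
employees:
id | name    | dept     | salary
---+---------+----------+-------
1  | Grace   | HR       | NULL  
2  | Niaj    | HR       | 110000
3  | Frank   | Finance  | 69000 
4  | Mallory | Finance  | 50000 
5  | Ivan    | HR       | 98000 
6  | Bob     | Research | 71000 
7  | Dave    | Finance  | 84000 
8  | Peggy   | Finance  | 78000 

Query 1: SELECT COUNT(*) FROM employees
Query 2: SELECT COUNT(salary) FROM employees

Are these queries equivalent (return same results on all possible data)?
No, not equivalent

Query 1 returns: [(8,)]
Query 2 returns: [(7,)]

Reason: COUNT(*) includes NULLs, COUNT(column) excludes them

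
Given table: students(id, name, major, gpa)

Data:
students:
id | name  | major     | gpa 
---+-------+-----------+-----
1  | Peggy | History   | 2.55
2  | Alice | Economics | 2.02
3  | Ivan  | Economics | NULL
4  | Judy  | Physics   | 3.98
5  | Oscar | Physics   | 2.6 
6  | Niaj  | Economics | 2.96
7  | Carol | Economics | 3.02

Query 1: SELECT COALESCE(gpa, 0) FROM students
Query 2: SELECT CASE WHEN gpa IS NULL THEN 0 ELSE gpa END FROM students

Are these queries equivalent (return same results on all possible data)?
Yes, equivalent

Both queries return: [(0,), (2.02,), (2.55,), (2.6,), (2.96,), (3.02,), (3.98,)]

Reason: COALESCE vs CASE for NULL handling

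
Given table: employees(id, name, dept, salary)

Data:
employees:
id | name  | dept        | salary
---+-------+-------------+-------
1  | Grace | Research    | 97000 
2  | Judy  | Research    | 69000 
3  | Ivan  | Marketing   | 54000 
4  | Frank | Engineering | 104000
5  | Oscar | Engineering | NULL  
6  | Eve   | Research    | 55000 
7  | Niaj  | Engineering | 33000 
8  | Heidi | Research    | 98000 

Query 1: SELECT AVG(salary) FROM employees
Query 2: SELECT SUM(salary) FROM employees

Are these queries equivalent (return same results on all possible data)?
No, not equivalent

Query 1 returns: [(72857.14285714286,)]
Query 2 returns: [(510000,)]

Reason: AVG vs SUM give different aggregate values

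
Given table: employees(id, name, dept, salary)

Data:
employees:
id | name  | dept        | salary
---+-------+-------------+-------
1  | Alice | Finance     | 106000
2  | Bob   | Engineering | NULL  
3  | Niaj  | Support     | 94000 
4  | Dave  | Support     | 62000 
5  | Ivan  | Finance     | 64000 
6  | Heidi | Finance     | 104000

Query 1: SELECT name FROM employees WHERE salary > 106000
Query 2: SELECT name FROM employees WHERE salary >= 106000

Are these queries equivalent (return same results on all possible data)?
No, not equivalent

Query 1 returns: []
Query 2 returns: [('Alice',)]

Reason: > vs >= gives different results when salary = 106000 exists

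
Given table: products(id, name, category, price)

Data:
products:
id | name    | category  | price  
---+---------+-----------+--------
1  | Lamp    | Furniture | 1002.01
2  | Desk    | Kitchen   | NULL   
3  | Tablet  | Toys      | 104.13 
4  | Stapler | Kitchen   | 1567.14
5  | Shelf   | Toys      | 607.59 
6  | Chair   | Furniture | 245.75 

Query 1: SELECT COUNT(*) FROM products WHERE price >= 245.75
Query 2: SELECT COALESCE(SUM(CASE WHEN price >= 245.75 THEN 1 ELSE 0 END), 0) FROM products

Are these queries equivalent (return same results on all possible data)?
Yes, equivalent

Both queries return: [(4,)]

Reason: COUNT with WHERE vs conditional SUM (COALESCE handles empty-table NULL)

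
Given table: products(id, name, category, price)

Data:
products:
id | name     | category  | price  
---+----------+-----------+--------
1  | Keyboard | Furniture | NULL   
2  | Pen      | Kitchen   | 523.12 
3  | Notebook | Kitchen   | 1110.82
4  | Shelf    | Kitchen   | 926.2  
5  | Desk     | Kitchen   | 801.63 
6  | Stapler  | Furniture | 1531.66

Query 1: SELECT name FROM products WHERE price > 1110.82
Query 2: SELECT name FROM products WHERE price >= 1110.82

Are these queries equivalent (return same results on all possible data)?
No, not equivalent

Query 1 returns: [('Stapler',)]
Query 2 returns: [('Notebook',), ('Stapler',)]

Reason: > vs >= gives different results when price = 1110.82 exists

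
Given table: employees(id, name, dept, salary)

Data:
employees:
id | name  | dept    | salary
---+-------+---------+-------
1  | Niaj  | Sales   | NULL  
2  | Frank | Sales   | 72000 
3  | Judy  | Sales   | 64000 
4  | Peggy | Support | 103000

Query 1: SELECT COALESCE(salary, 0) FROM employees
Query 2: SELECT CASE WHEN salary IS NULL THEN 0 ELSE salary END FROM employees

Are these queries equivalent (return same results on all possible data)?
Yes, equivalent

Both queries return: [(0,), (64000,), (72000,), (103000,)]

Reason: COALESCE vs CASE for NULL handling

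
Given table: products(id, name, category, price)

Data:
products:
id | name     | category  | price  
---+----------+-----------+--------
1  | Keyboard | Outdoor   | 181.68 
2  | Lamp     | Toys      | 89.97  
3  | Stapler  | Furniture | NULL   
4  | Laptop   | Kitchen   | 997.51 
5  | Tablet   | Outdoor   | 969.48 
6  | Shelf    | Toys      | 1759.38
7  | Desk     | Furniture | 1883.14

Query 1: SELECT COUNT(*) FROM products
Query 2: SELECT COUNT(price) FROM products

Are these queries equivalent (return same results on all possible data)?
No, not equivalent

Query 1 returns: [(7,)]
Query 2 returns: [(6,)]

Reason: COUNT(*) includes NULLs, COUNT(column) excludes them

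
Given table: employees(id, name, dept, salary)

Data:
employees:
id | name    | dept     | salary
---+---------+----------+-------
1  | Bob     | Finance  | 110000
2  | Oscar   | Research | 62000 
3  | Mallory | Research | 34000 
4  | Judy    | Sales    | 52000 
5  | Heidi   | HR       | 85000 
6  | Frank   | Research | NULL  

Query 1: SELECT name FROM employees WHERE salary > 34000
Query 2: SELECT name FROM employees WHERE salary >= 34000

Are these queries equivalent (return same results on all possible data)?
No, not equivalent

Query 1 returns: [('Bob',), ('Oscar',), ('Judy',), ('Heidi',)]
Query 2 returns: [('Bob',), ('Oscar',), ('Mallory',), ('Judy',), ('Heidi',)]

Reason: > vs >= gives different results when salary = 34000 exists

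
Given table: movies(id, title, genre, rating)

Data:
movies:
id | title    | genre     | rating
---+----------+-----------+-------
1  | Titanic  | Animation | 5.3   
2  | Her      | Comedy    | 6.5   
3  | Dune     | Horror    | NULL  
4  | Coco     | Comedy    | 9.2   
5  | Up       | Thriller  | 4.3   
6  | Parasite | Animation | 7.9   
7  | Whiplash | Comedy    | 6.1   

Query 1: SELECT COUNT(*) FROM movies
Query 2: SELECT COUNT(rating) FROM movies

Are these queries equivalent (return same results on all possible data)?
No, not equivalent

Query 1 returns: [(7,)]
Query 2 returns: [(6,)]

Reason: COUNT(*) includes NULLs, COUNT(column) excludes them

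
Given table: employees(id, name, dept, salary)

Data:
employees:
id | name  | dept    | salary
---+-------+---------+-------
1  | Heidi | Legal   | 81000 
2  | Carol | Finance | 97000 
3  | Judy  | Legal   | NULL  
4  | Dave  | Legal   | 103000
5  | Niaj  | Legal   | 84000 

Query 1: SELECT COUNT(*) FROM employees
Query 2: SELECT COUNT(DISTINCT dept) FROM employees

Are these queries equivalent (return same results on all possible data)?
No, not equivalent

Query 1 returns: [(5,)]
Query 2 returns: [(2,)]

Reason: COUNT(*) counts rows, COUNT(DISTINCT dept) counts unique depts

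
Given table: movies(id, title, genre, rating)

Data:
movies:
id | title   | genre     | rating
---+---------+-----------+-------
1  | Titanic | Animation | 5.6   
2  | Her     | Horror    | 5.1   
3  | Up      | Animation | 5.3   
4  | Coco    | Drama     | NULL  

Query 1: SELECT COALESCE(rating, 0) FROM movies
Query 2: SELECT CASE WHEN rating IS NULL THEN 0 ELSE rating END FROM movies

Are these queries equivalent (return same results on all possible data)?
Yes, equivalent

Both queries return: [(0,), (5.1,), (5.3,), (5.6,)]

Reason: COALESCE vs CASE for NULL handling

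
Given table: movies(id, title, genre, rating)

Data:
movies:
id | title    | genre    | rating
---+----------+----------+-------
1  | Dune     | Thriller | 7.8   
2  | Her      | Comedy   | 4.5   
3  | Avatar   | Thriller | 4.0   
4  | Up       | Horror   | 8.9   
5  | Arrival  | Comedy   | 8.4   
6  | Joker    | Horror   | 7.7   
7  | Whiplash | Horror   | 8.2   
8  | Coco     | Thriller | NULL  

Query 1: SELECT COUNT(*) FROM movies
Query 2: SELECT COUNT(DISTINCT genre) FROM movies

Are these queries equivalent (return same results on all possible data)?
No, not equivalent

Query 1 returns: [(8,)]
Query 2 returns: [(3,)]

Reason: COUNT(*) counts rows, COUNT(DISTINCT genre) counts unique genres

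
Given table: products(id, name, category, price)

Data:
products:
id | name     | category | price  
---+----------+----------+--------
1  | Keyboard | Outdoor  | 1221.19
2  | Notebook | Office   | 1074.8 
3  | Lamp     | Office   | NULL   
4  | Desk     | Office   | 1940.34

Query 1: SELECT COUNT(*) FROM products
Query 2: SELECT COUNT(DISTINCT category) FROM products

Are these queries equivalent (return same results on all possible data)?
No, not equivalent

Query 1 returns: [(4,)]
Query 2 returns: [(2,)]

Reason: COUNT(*) counts rows, COUNT(DISTINCT category) counts unique categorys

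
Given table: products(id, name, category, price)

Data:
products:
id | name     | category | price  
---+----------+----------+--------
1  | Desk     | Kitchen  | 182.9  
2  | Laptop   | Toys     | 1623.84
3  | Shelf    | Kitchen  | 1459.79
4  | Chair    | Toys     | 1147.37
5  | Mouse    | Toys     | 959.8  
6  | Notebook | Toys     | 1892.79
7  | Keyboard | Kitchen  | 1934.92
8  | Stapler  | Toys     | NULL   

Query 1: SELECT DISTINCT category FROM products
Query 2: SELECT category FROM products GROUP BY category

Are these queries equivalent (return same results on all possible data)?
Yes, equivalent

Both queries return: [('Kitchen',), ('Toys',)]

Reason: Both get unique categorys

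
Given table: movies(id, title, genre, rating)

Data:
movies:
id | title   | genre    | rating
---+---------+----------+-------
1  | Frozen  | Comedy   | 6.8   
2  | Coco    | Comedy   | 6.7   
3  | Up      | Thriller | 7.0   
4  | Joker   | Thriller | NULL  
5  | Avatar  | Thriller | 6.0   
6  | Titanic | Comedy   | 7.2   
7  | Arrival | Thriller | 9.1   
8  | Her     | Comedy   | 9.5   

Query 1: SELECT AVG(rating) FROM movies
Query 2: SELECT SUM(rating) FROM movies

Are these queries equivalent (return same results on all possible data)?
No, not equivalent

Query 1 returns: [(7.471428571428571,)]
Query 2 returns: [(52.3,)]

Reason: AVG vs SUM give different aggregate values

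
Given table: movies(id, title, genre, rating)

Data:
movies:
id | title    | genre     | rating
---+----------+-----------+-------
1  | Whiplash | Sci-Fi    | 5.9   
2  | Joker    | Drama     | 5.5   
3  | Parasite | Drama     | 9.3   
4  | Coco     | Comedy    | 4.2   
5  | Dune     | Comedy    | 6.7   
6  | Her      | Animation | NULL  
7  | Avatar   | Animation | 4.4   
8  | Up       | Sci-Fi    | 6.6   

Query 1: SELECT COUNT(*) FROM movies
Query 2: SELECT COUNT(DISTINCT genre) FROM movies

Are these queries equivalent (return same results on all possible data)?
No, not equivalent

Query 1 returns: [(8,)]
Query 2 returns: [(4,)]

Reason: COUNT(*) counts rows, COUNT(DISTINCT genre) counts unique genres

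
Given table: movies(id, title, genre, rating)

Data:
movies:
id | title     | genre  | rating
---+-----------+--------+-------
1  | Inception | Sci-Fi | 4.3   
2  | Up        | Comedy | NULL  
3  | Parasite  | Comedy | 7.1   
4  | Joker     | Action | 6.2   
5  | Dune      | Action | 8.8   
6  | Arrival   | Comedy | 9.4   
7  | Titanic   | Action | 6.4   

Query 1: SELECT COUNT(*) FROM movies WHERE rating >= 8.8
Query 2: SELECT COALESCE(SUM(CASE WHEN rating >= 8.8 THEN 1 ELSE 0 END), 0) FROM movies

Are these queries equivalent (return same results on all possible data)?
Yes, equivalent

Both queries return: [(2,)]

Reason: COUNT with WHERE vs conditional SUM (COALESCE handles empty-table NULL)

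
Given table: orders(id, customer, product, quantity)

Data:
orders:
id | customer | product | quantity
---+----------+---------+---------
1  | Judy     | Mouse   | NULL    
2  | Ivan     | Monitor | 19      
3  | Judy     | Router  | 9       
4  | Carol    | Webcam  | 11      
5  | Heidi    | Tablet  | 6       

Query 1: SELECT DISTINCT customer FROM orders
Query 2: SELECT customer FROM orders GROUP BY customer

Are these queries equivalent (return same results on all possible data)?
Yes, equivalent

Both queries return: [('Carol',), ('Heidi',), ('Ivan',), ('Judy',)]

Reason: Both get unique customers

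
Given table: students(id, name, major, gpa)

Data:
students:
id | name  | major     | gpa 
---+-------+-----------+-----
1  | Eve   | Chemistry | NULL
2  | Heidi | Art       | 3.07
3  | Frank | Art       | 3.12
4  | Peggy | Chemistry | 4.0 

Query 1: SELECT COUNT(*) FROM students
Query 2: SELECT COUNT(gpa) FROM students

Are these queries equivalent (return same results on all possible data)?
No, not equivalent

Query 1 returns: [(4,)]
Query 2 returns: [(3,)]

Reason: COUNT(*) includes NULLs, COUNT(column) excludes them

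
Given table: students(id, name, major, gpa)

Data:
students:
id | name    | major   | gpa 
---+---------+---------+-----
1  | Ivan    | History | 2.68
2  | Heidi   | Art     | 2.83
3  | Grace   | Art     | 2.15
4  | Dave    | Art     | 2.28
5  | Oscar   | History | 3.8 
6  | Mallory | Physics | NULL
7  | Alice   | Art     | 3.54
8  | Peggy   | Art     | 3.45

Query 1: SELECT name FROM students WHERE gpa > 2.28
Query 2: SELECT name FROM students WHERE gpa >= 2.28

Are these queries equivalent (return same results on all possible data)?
No, not equivalent

Query 1 returns: [('Ivan',), ('Heidi',), ('Oscar',), ('Alice',), ('Peggy',)]
Query 2 returns: [('Ivan',), ('Heidi',), ('Dave',), ('Oscar',), ('Alice',), ('Peggy',)]

Reason: > vs >= gives different results when gpa = 2.28 exists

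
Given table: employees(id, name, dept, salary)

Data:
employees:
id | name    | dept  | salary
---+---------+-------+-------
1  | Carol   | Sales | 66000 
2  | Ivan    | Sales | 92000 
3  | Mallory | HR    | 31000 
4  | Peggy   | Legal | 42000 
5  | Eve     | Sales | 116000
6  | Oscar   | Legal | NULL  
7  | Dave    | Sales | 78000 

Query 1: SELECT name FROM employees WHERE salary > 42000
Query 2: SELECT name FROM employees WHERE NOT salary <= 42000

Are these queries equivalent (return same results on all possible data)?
Yes, equivalent

Both queries return: [('Carol',), ('Dave',), ('Eve',), ('Ivan',)]

Reason: Both filter salary > 42000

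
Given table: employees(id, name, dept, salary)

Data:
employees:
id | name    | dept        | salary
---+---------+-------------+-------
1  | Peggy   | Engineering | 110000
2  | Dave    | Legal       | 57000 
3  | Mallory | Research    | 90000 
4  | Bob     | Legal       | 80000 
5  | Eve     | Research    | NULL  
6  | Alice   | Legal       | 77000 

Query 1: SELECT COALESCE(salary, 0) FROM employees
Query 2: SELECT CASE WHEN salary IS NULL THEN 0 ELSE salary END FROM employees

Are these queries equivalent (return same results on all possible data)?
Yes, equivalent

Both queries return: [(0,), (57000,), (77000,), (80000,), (90000,), (110000,)]

Reason: COALESCE vs CASE for NULL handling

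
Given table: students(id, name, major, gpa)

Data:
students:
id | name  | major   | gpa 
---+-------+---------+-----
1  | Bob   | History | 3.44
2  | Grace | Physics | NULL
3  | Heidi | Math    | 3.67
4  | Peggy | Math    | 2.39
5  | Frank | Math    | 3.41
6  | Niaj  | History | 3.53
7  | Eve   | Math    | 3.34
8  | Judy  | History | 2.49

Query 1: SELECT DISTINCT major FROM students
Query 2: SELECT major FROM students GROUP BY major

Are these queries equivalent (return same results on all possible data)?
Yes, equivalent

Both queries return: [('History',), ('Math',), ('Physics',)]

Reason: Both get unique majors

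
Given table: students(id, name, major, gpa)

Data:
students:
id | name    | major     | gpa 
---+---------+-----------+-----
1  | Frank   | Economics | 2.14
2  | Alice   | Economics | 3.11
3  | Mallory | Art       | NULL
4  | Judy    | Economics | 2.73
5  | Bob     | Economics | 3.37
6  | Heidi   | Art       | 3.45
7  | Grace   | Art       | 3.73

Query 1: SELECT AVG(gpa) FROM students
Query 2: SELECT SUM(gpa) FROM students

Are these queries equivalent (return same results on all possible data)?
No, not equivalent

Query 1 returns: [(3.0883333333333334,)]
Query 2 returns: [(18.53,)]

Reason: AVG vs SUM give different aggregate values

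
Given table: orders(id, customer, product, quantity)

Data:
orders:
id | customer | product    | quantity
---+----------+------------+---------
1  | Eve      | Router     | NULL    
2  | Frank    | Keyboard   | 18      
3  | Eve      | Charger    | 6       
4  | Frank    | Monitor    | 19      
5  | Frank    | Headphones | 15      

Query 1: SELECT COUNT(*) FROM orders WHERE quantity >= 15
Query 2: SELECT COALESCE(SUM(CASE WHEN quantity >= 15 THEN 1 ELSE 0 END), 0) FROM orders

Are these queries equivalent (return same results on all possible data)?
Yes, equivalent

Both queries return: [(3,)]

Reason: COUNT with WHERE vs conditional SUM (COALESCE handles empty-table NULL)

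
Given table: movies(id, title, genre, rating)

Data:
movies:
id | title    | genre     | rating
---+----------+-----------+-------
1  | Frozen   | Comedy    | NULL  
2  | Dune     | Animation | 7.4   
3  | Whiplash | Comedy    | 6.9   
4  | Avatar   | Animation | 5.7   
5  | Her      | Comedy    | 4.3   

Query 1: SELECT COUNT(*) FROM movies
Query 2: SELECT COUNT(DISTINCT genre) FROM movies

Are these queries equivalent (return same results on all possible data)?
No, not equivalent

Query 1 returns: [(5,)]
Query 2 returns: [(2,)]

Reason: COUNT(*) counts rows, COUNT(DISTINCT genre) counts unique genres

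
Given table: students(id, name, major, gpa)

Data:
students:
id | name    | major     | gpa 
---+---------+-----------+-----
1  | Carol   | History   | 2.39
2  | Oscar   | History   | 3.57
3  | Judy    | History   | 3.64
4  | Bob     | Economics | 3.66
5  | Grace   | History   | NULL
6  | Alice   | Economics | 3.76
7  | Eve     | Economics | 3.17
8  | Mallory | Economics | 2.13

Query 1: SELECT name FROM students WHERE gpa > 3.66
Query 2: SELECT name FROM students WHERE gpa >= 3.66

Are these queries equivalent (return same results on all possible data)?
No, not equivalent

Query 1 returns: [('Alice',)]
Query 2 returns: [('Bob',), ('Alice',)]

Reason: > vs >= gives different results when gpa = 3.66 exists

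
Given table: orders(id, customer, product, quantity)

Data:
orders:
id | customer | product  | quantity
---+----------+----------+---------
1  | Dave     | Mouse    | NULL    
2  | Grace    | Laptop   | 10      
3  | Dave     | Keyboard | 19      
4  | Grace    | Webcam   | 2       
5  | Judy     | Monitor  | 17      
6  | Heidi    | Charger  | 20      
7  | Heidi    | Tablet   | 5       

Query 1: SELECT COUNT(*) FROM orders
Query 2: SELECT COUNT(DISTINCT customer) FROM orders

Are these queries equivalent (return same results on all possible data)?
No, not equivalent

Query 1 returns: [(7,)]
Query 2 returns: [(4,)]

Reason: COUNT(*) counts rows, COUNT(DISTINCT customer) counts unique customers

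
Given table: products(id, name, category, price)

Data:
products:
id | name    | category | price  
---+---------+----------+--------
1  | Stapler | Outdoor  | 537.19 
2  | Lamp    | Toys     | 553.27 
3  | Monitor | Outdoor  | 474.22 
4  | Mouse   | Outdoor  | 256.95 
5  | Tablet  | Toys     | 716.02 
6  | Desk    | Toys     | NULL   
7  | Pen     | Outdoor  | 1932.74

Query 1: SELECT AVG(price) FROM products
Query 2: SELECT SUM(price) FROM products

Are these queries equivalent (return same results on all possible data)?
No, not equivalent

Query 1 returns: [(745.065,)]
Query 2 returns: [(4470.39,)]

Reason: AVG vs SUM give different aggregate values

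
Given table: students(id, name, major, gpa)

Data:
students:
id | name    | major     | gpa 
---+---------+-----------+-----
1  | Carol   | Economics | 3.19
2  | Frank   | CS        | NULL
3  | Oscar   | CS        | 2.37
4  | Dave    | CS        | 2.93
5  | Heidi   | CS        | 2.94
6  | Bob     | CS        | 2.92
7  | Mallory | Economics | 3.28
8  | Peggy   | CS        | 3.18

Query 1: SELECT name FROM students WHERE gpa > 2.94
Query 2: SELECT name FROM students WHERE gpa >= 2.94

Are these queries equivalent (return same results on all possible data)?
No, not equivalent

Query 1 returns: [('Carol',), ('Mallory',), ('Peggy',)]
Query 2 returns: [('Carol',), ('Heidi',), ('Mallory',), ('Peggy',)]

Reason: > vs >= gives different results when gpa = 2.94 exists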